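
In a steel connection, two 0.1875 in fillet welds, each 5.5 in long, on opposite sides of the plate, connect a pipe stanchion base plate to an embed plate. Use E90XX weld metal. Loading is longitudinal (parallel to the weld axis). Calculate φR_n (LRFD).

E90XX → F_EXX = 90 ksi.
Effective throat t_e = 0.707 × 0.1875 = 0.1326 in.
Total length L = 11 in; A_we = 0.1326 × 11 = 1.458 in².
F_nw = 0.6 F_EXX = 0.6 × 90 = 54 ksi.
φR_n = 0.75 × 54 × 1.458 = 59.06 kip.

φR_n ≈ 59.1 kip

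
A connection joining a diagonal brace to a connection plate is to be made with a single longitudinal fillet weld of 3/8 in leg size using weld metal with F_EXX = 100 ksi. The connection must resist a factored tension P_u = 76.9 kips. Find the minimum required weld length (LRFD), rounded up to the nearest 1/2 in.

Throat t_e = 0.707 × 0.375 = 0.2651 in.
φr_n = 0.75 × 0.6 × 100 × 0.2651 = 11.93 kips/in.
L_req = P_u / φr_n = 76.9 / 11.93 = 6.446 in total.
Round up → use L = 6.5 in.

L = 6.5 in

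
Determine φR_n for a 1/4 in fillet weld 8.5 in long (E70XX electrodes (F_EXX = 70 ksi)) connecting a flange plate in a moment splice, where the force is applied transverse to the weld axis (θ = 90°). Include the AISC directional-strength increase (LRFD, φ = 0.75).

φR_n ≈ 71 kips

t_e = 0.707 × 0.25 = 0.1767 in; A_we = 0.1767 × 8.5 = 1.502 in².
Directional factor: 1.0 + 0.5 sin^1.5(90°) = 1.5.
F_nw = 0.6 × 70 × 1.5 = 63 ksi.
φR_n = 0.75 × 63 × 1.502 = 70.99 kips.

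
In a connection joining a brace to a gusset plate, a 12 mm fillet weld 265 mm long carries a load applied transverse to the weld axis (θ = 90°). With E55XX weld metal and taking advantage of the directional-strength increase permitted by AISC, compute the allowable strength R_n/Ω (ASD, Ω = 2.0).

R_n/Ω ≈ 556 kN

E55XX → F_EXX = 550 MPa.
t_e = 0.707 × 12 = 8.484 mm; A_we = 8.484 × 265 = 2248 mm².
Directional factor: 1.0 + 0.5 sin^1.5(90°) = 1.5.
F_nw = 0.6 × 550 × 1.5 = 495 MPa.
R_n/Ω = (495 × 2248) / 2.0 × 10⁻³ = 556.4 kN.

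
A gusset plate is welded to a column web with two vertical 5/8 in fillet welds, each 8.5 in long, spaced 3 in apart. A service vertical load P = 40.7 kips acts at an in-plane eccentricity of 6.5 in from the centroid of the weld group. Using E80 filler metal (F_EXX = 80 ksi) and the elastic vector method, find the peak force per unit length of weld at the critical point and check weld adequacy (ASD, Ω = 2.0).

Total weld length L_w = 17 in. Treat welds as unit-width lines.
Polar moment about centroid: J = 2[d³/12 + d(b/2)²] = 2[8.5³/12 + 8.5×1.5²] = 140.6 in³.
Direct shear f_v = P/L_w = 40.7 / 17 = 2.394 kip/in (vertical).
Torsion M = P·e = 40.7 × 6.5 = 264.55 kip·in.
Critical point at (x, y) = (1.5, 4.25) from centroid. f_tx = M·y/J = 7.996 kip/in; f_ty = M·x/J = 2.822 kip/in.
Resultant f_max = √[f_tx² + (f_v + f_ty)²] = √[7.996² + (2.394 + 2.822)²] = 9.547 kip/in.
Capacity per unit length: r_n/Ω = (1/2.0) × 0.6 × 80 × (0.707 × 0.625) = 10.6 kip/in.
9.547 ≤ 10.6 → adequate.

f_max ≈ 9.55 kip/in; adequate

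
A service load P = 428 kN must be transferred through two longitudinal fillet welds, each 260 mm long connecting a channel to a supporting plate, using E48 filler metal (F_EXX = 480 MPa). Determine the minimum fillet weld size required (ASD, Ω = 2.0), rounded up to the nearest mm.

Total weld length L = 520 mm.
Required throat t_e = P × Ω / (0.6 F_EXX × L) = 428 × 2.0 / (0.6 × 480 × 520 × 10⁻³) = 5.716 mm.
Required leg w = t_e / 0.707 = 8.085 mm → use 9 mm.

w = 9 mm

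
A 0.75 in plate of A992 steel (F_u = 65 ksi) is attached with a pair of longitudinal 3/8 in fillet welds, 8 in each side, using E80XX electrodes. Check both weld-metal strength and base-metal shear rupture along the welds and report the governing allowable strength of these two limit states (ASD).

R_n/Ω ≈ 102 kip (weld metal governs)

E80XX → F_EXX = 80 ksi.
t_e = 0.707 × 0.375 = 0.2651 in; L = 16 in.
Weld metal: R_n/Ω = (1/2.0) × 0.6 × 80 × 0.2651 × 16 = 101.8 kip.
Base metal (shear rupture): R_n/Ω = (1/2.0) × 0.6 × 65 × 0.75 × 16 = 234 kip.
Governing: weld metal.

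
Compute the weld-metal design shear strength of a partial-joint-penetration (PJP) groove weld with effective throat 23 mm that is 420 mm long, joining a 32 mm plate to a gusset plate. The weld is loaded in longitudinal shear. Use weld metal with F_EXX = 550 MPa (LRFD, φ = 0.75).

φR_n ≈ 2390 kN

Effective throat (given) t_e = 23 mm.
A_we = 23 × 420 = 9660 mm².
F_nw = 0.6 F_EXX = 330 MPa.
φR_n = 0.75 × 330 × 9660 × 10⁻³ = 2391 kN.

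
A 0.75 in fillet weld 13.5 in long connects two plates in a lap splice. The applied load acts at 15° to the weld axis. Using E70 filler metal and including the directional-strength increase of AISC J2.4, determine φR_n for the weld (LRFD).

E70XX → F_EXX = 70 ksi.
t_e = 0.707 × 0.75 = 0.5302 in; A_we = 0.5302 × 13.5 = 7.158 in².
Directional factor: 1.0 + 0.5 sin^1.5(15°) = 1.066.
F_nw = 0.6 × 70 × 1.066 = 44.77 ksi.
φR_n = 0.75 × 44.77 × 7.158 = 240.3 kip.

φR_n ≈ 240 kip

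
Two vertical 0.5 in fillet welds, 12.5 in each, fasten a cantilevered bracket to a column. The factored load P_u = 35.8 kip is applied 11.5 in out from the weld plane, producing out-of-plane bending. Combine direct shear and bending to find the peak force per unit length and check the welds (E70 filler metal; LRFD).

f_max ≈ 8.03 kip/in; adequate

E70XX → F_EXX = 70 ksi.
L_w = 2 × 12.5 = 25 in; section modulus (unit throat) S = 2 × L²/6 = 52.08 in².
Direct shear f_v = P/L_w = 35.8/25 = 1.432 kip/in.
Moment M = P × e = 35.8 × 11.5 = 411.7 kip·in; bending f_b = M/S = 7.905 kip/in.
f_max = √(f_v² + f_b²) = √(1.432² + 7.905²) = 8.033 kip/in.
φr_n = 0.75 × 0.6 × 70 × (0.707 × 0.5) = 11.14 kip/in → adequate.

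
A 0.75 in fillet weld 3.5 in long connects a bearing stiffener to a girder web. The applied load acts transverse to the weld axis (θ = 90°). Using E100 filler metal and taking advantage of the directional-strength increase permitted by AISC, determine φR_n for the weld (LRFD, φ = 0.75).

E100XX → F_EXX = 100 ksi.
t_e = 0.707 × 0.75 = 0.5302 in; A_we = 0.5302 × 3.5 = 1.856 in².
Directional factor: 1.0 + 0.5 sin^1.5(90°) = 1.5.
F_nw = 0.6 × 100 × 1.5 = 90 ksi.
φR_n = 0.75 × 90 × 1.856 = 125.3 kip.

φR_n ≈ 125 kip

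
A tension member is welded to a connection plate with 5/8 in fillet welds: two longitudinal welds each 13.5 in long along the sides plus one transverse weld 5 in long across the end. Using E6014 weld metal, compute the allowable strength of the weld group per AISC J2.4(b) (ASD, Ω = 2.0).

R_n/Ω ≈ 255 kips

E60XX → F_EXX = 60 ksi.
t_e = 0.707 × 0.625 = 0.4419 in.
R_nwl = 0.6 × 60 × 0.4419 × 27 = 429.5 kips (longitudinal, 2 welds).
R_nwt = 0.6 × 60 × 0.4419 × 5 = 79.54 kips (transverse, base value).
(i) R_nwl + R_nwt = 509 kips; (ii) 0.85 R_nwl + 1.5 R_nwt = 484.4 kips.
R_n = max = 509 kips [governs: (i)]; R_n/Ω = 254.5 kips.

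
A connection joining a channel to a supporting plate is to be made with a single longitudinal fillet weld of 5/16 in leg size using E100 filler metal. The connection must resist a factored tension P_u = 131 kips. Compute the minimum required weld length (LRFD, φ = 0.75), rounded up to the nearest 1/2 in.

L = 13.5 in

E100XX → F_EXX = 100 ksi.
Throat t_e = 0.707 × 0.3125 = 0.2209 in.
φr_n = 0.75 × 0.6 × 100 × 0.2209 = 9.942 kips/in.
L_req = P_u / φr_n = 131 / 9.942 = 13.18 in total.
Round up → use L = 13.5 in.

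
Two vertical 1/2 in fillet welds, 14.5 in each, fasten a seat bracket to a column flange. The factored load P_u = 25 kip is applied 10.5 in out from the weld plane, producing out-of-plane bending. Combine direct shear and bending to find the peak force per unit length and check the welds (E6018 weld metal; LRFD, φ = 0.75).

f_max ≈ 3.84 kip/in; adequate

E60XX → F_EXX = 60 ksi.
L_w = 2 × 14.5 = 29 in; section modulus (unit throat) S = 2 × L²/6 = 70.08 in².
Direct shear f_v = P/L_w = 25/29 = 0.8621 kip/in.
Moment M = P × e = 25 × 10.5 = 262.5 kip·in; bending f_b = M/S = 3.746 kip/in.
f_max = √(f_v² + f_b²) = √(0.8621² + 3.746²) = 3.843 kip/in.
φr_n = 0.75 × 0.6 × 60 × (0.707 × 0.5) = 9.544 kip/in → adequate.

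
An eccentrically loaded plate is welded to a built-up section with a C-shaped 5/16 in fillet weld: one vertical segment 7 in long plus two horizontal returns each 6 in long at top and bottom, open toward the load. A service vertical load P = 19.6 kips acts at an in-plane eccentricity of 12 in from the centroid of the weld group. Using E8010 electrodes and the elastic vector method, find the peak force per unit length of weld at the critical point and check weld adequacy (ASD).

E80XX → F_EXX = 80 ksi.
Total weld length L_w = 19 in. Treat welds as unit-width lines.
Centroid: x̄ = 2×6×3 / 19 = 1.895 in from the vertical weld.
Polar moment about centroid: J = I_x + I_y = [7³/12 + 2×6×3.5²] + [7×1.895² + 2(6³/12 + 6×1.105²)] = 251.4 in³.
Direct shear f_v = P/L_w = 19.6 / 19 = 1.032 kip/in (vertical).
Torsion M = P·e = 19.6 × 12 = 235.2 kip·in.
Critical point at (x, y) = (4.105, 3.5) from centroid. f_tx = M·y/J = 3.275 kip/in; f_ty = M·x/J = 3.841 kip/in.
Resultant f_max = √[f_tx² + (f_v + f_ty)²] = √[3.275² + (1.032 + 3.841)²] = 5.871 kip/in.
Capacity per unit length: r_n/Ω = (1/2.0) × 0.6 × 80 × (0.707 × 0.3125) = 5.302 kip/in.
5.871 > 5.302 → NOT adequate.

f_max ≈ 5.87 kip/in; NOT adequate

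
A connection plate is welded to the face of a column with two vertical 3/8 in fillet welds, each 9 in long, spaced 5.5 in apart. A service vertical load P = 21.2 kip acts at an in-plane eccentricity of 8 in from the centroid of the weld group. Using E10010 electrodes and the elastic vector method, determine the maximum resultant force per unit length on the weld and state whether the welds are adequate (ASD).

f_max ≈ 4.21 kip/in; adequate

E100XX → F_EXX = 100 ksi.
Total weld length L_w = 18 in. Treat welds as unit-width lines.
Polar moment about centroid: J = 2[d³/12 + d(b/2)²] = 2[9³/12 + 9×2.75²] = 257.6 in³.
Direct shear f_v = P/L_w = 21.2 / 18 = 1.178 kip/in (vertical).
Torsion M = P·e = 21.2 × 8 = 169.6 kip·in.
Critical point at (x, y) = (2.75, 4.5) from centroid. f_tx = M·y/J = 2.962 kip/in; f_ty = M·x/J = 1.81 kip/in.
Resultant f_max = √[f_tx² + (f_v + f_ty)²] = √[2.962² + (1.178 + 1.81)²] = 4.208 kip/in.
Capacity per unit length: r_n/Ω = (1/2.0) × 0.6 × 100 × (0.707 × 0.375) = 7.954 kip/in.
4.208 ≤ 7.954 → adequate.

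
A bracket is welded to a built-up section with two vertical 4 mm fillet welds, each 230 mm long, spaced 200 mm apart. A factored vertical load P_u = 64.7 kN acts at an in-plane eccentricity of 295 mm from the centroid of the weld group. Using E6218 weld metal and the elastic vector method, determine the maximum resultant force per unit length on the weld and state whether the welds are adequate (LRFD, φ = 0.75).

f_max ≈ 542 N/mm; adequate

E62XX → F_EXX = 620 MPa.
Total weld length L_w = 460 mm. Treat welds as unit-width lines.
Polar moment about centroid: J = 2[d³/12 + d(b/2)²] = 2[230³/12 + 230×100²] = 6628000 mm³.
Direct shear f_v = P/L_w = 64.7×10³ / 460 = 140.7 N/mm (vertical).
Torsion M = P·e = 64.7×10³ × 295 = 19086000 N·mm.
Critical point at (x, y) = (100, 115) from centroid. f_tx = M·y/J = 331.2 N/mm; f_ty = M·x/J = 288 N/mm.
Resultant f_max = √[f_tx² + (f_v + f_ty)²] = √[331.2² + (140.7 + 288)²] = 541.7 N/mm.
Capacity per unit length: φr_n = 0.75 × 0.6 × 620 × (0.707 × 4) = 789 N/mm.
541.7 ≤ 789 → adequate.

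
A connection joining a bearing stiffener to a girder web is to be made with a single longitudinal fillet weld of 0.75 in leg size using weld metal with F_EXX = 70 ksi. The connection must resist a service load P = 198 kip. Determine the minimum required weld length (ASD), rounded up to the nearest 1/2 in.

Throat t_e = 0.707 × 0.75 = 0.5302 in.
r_n/Ω = (0.6 × 70 × 0.5302) / 2.0 = 11.14 kip/in.
L_req = P / (r_n/Ω) = 198 / 11.14 = 17.78 in total.
Round up → use L = 18 in.

L = 18 in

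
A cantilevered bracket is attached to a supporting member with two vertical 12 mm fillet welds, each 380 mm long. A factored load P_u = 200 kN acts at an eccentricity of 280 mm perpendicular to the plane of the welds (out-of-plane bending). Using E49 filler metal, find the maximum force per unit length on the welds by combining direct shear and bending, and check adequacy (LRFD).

f_max ≈ 1190 N/mm; adequate

E49XX → F_EXX = 490 MPa.
L_w = 2 × 380 = 760 mm; section modulus (unit throat) S = 2 × L²/6 = 48130 mm².
Direct shear f_v = P/L_w = 200×10³/760 = 263.2 N/mm.
Moment M = P × e = 200×10³ × 280 = 56000000 N·mm; bending f_b = M/S = 1163 N/mm.
f_max = √(f_v² + f_b²) = √(263.2² + 1163²) = 1193 N/mm.
φr_n = 0.75 × 0.6 × 490 × (0.707 × 12) = 1871 N/mm → adequate.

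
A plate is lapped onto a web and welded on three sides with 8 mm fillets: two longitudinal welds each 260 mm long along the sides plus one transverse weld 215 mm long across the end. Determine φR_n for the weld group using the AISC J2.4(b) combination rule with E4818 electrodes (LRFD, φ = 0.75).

φR_n ≈ 934 kN

E48XX → F_EXX = 480 MPa.
t_e = 0.707 × 8 = 5.656 mm.
R_nwl = 0.6 × 480 × 5.656 × 520 × 10⁻³ = 847 kN (longitudinal, 2 welds).
R_nwt = 0.6 × 480 × 5.656 × 215 × 10⁻³ = 350.2 kN (transverse, base value).
(i) R_nwl + R_nwt = 1197 kN; (ii) 0.85 R_nwl + 1.5 R_nwt = 1245 kN.
R_n = max = 1245 kN [governs: (ii)]; φR_n = 934 kN.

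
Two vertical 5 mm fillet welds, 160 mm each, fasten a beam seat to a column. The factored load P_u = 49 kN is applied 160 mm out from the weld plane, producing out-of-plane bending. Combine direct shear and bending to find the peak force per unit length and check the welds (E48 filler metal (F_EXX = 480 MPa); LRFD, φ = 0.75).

L_w = 2 × 160 = 320 mm; section modulus (unit throat) S = 2 × L²/6 = 8533 mm².
Direct shear f_v = P/L_w = 49×10³/320 = 153.1 N/mm.
Moment M = P × e = 49×10³ × 160 = 7840000 N·mm; bending f_b = M/S = 918.7 N/mm.
f_max = √(f_v² + f_b²) = √(153.1² + 918.7²) = 931.4 N/mm.
φr_n = 0.75 × 0.6 × 480 × (0.707 × 5) = 763.6 N/mm → NOT adequate.

f_max ≈ 931 N/mm; NOT adequate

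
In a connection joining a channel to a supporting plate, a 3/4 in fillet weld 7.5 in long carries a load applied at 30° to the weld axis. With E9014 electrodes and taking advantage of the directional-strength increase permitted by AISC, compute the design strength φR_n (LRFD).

E90XX → F_EXX = 90 ksi.
t_e = 0.707 × 0.75 = 0.5302 in; A_we = 0.5302 × 7.5 = 3.977 in².
Directional factor: 1.0 + 0.5 sin^1.5(30°) = 1.177.
F_nw = 0.6 × 90 × 1.177 = 63.55 ksi.
φR_n = 0.75 × 63.55 × 3.977 = 189.5 kips.

φR_n ≈ 190 kips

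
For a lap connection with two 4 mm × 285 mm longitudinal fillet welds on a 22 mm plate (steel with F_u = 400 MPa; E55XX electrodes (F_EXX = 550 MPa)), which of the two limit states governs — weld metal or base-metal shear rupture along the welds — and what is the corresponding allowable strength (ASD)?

R_n/Ω ≈ 266 kN (weld metal governs)

t_e = 0.707 × 4 = 2.828 mm; L = 570 mm.
Weld metal: R_n/Ω = (1/2.0) × 0.6 × 550 × 2.828 × 570 × 10⁻³ = 266 kN.
Base metal (shear rupture): R_n/Ω = (1/2.0) × 0.6 × 400 × 22 × 570 × 10⁻³ = 1505 kN.
Governing: weld metal.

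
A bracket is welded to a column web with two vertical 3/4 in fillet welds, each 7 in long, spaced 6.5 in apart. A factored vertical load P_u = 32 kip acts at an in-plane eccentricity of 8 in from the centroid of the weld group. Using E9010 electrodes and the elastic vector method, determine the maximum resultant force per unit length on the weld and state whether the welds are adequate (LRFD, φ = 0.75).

E90XX → F_EXX = 90 ksi.
Total weld length L_w = 14 in. Treat welds as unit-width lines.
Polar moment about centroid: J = 2[d³/12 + d(b/2)²] = 2[7³/12 + 7×3.25²] = 205 in³.
Direct shear f_v = P/L_w = 32 / 14 = 2.286 kip/in (vertical).
Torsion M = P·e = 32 × 8 = 256 kip·in.
Critical point at (x, y) = (3.25, 3.5) from centroid. f_tx = M·y/J = 4.37 kip/in; f_ty = M·x/J = 4.058 kip/in.
Resultant f_max = √[f_tx² + (f_v + f_ty)²] = √[4.37² + (2.286 + 4.058)²] = 7.703 kip/in.
Capacity per unit length: φr_n = 0.75 × 0.6 × 90 × (0.707 × 0.75) = 21.48 kip/in.
7.703 ≤ 21.48 → adequate.

f_max ≈ 7.7 kip/in; adequate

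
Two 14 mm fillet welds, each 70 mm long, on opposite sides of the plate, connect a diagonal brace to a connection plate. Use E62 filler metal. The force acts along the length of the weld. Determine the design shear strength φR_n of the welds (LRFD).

E62XX → F_EXX = 620 MPa.
Effective throat t_e = 0.707 × 14 = 9.898 mm.
Total length L = 140 mm; A_we = 9.898 × 140 = 1386 mm².
F_nw = 0.6 F_EXX = 0.6 × 620 = 372 MPa.
φR_n = 0.75 × 372 × 1386 × 10⁻³ = 386.6 kN.

φR_n ≈ 387 kN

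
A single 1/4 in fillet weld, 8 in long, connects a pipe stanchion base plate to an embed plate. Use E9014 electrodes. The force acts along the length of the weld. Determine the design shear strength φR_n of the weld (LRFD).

E90XX → F_EXX = 90 ksi.
Effective throat t_e = 0.707 × 0.25 = 0.1767 in.
Total length L = 8 in; A_we = 0.1767 × 8 = 1.414 in².
F_nw = 0.6 F_EXX = 0.6 × 90 = 54 ksi.
φR_n = 0.75 × 54 × 1.414 = 57.27 kips.

φR_n ≈ 57.3 kips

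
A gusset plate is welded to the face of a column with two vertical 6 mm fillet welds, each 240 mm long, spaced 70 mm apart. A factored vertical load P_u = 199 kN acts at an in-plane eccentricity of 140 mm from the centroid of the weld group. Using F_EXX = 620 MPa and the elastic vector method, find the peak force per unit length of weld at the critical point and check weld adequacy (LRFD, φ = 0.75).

f_max ≈ 1380 N/mm; NOT adequate

Total weld length L_w = 480 mm. Treat welds as unit-width lines.
Polar moment about centroid: J = 2[d³/12 + d(b/2)²] = 2[240³/12 + 240×35²] = 2892000 mm³.
Direct shear f_v = P/L_w = 199×10³ / 480 = 414.6 N/mm (vertical).
Torsion M = P·e = 199×10³ × 140 = 27860000 N·mm.
Critical point at (x, y) = (35, 120) from centroid. f_tx = M·y/J = 1156 N/mm; f_ty = M·x/J = 337.2 N/mm.
Resultant f_max = √[f_tx² + (f_v + f_ty)²] = √[1156² + (414.6 + 337.2)²] = 1379 N/mm.
Capacity per unit length: φr_n = 0.75 × 0.6 × 620 × (0.707 × 6) = 1184 N/mm.
1379 > 1184 → NOT adequate.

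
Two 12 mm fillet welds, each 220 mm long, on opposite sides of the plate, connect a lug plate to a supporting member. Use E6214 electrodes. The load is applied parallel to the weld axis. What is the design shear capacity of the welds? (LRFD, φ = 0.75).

φR_n ≈ 1040 kN

E62XX → F_EXX = 620 MPa.
Effective throat t_e = 0.707 × 12 = 8.484 mm.
Total length L = 440 mm; A_we = 8.484 × 440 = 3733 mm².
F_nw = 0.6 F_EXX = 0.6 × 620 = 372 MPa.
φR_n = 0.75 × 372 × 3733 × 10⁻³ = 1041 kN.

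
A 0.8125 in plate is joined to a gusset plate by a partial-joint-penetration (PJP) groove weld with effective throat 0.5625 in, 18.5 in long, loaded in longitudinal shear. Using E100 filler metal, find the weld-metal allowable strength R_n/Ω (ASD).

R_n/Ω ≈ 312 kip

E100XX → F_EXX = 100 ksi.
Effective throat (given) t_e = 0.5625 in.
A_we = 0.5625 × 18.5 = 10.41 in².
F_nw = 0.6 F_EXX = 60 ksi.
R_n/Ω = (60 × 10.41) / 2.0 = 312.2 kip.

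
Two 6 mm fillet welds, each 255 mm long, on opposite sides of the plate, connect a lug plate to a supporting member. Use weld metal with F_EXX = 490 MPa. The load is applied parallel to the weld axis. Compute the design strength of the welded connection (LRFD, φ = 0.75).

φR_n ≈ 477 kN

Effective throat t_e = 0.707 × 6 = 4.242 mm.
Total length L = 510 mm; A_we = 4.242 × 510 = 2163 mm².
F_nw = 0.6 F_EXX = 0.6 × 490 = 294 MPa.
φR_n = 0.75 × 294 × 2163 × 10⁻³ = 477 kN.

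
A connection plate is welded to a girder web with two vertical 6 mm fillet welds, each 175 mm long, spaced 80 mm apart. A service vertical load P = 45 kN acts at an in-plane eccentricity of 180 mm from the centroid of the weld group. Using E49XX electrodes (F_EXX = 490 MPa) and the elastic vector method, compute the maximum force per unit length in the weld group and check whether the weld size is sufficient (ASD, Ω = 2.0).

f_max ≈ 601 N/mm; adequate

Total weld length L_w = 350 mm. Treat welds as unit-width lines.
Polar moment about centroid: J = 2[d³/12 + d(b/2)²] = 2[175³/12 + 175×40²] = 1453000 mm³.
Direct shear f_v = P/L_w = 45×10³ / 350 = 128.6 N/mm (vertical).
Torsion M = P·e = 45×10³ × 180 = 8100000 N·mm.
Critical point at (x, y) = (40, 87.5) from centroid. f_tx = M·y/J = 487.7 N/mm; f_ty = M·x/J = 223 N/mm.
Resultant f_max = √[f_tx² + (f_v + f_ty)²] = √[487.7² + (128.6 + 223)²] = 601.2 N/mm.
Capacity per unit length: r_n/Ω = (1/2.0) × 0.6 × 490 × (0.707 × 6) = 623.6 N/mm.
601.2 ≤ 623.6 → adequate.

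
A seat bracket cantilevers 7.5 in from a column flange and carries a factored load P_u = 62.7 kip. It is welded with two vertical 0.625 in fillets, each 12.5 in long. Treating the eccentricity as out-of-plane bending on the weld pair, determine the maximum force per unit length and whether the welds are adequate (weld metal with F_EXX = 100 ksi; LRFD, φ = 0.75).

f_max ≈ 9.37 kip/in; adequate

L_w = 2 × 12.5 = 25 in; section modulus (unit throat) S = 2 × L²/6 = 52.08 in².
Direct shear f_v = P/L_w = 62.7/25 = 2.508 kip/in.
Moment M = P × e = 62.7 × 7.5 = 470.25 kip·in; bending f_b = M/S = 9.029 kip/in.
f_max = √(f_v² + f_b²) = √(2.508² + 9.029²) = 9.371 kip/in.
φr_n = 0.75 × 0.6 × 100 × (0.707 × 0.625) = 19.88 kip/in → adequate.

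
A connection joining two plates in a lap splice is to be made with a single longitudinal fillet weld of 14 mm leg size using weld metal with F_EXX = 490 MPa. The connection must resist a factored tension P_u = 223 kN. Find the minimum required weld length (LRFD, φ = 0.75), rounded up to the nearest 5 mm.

L = 105 mm

Throat t_e = 0.707 × 14 = 9.898 mm.
φr_n = 0.75 × 0.6 × 490 × 9.898 × 10⁻³ = 2.183 kN/mm.
L_req = P_u / φr_n = 223 / 2.183 = 102.2 mm total.
Round up → use L = 105 mm.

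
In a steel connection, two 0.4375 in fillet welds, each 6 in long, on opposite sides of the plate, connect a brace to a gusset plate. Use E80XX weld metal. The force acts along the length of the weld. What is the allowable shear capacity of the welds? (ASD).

E80XX → F_EXX = 80 ksi.
Effective throat t_e = 0.707 × 0.4375 = 0.3093 in.
Total length L = 12 in; A_we = 0.3093 × 12 = 3.712 in².
F_nw = 0.6 F_EXX = 0.6 × 80 = 48 ksi.
R_n = 48 × 3.712 = 178.2 kips; R_n/Ω = 178.2/2.0 = 89.08 kips.

R_n/Ω ≈ 89.1 kips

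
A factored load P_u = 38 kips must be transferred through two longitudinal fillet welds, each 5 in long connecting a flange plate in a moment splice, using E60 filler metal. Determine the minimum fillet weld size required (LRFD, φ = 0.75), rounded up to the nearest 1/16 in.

w = 1/4 in

E60XX → F_EXX = 60 ksi.
Total weld length L = 10 in.
Required throat t_e = P_u / (φ × 0.6 F_EXX × L) = 38 / (0.75 × 0.6 × 60 × 10) = 0.1407 in.
Required leg w = t_e / 0.707 = 0.1991 in → use 1/4 in.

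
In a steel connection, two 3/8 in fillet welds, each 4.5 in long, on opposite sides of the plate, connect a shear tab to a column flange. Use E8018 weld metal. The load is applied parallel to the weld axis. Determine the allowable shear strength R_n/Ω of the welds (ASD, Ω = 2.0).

E80XX → F_EXX = 80 ksi.
Effective throat t_e = 0.707 × 0.375 = 0.2651 in.
Total length L = 9 in; A_we = 0.2651 × 9 = 2.386 in².
F_nw = 0.6 F_EXX = 0.6 × 80 = 48 ksi.
R_n = 48 × 2.386 = 114.5 kips; R_n/Ω = 114.5/2.0 = 57.27 kips.

R_n/Ω ≈ 57.3 kips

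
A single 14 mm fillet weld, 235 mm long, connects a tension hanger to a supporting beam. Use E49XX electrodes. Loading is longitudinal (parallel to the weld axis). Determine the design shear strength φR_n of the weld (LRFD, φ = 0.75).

E49XX → F_EXX = 490 MPa.
Effective throat t_e = 0.707 × 14 = 9.898 mm.
Total length L = 235 mm; A_we = 9.898 × 235 = 2326 mm².
F_nw = 0.6 F_EXX = 0.6 × 490 = 294 MPa.
φR_n = 0.75 × 294 × 2326 × 10⁻³ = 512.9 kN.

φR_n ≈ 513 kN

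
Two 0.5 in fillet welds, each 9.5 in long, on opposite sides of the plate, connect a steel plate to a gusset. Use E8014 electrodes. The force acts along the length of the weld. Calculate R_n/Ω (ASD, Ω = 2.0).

E80XX → F_EXX = 80 ksi.
Effective throat t_e = 0.707 × 0.5 = 0.3535 in.
Total length L = 19 in; A_we = 0.3535 × 19 = 6.716 in².
F_nw = 0.6 F_EXX = 0.6 × 80 = 48 ksi.
R_n = 48 × 6.716 = 322.4 kips; R_n/Ω = 322.4/2.0 = 161.2 kips.

R_n/Ω ≈ 161 kips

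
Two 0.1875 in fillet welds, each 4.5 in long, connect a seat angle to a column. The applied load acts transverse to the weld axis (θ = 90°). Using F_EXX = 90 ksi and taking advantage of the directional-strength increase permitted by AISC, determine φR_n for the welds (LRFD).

t_e = 0.707 × 0.1875 = 0.1326 in; A_we = 0.1326 × 9 = 1.193 in².
Directional factor: 1.0 + 0.5 sin^1.5(90°) = 1.5.
F_nw = 0.6 × 90 × 1.5 = 81 ksi.
φR_n = 0.75 × 81 × 1.193 = 72.48 kips.

φR_n ≈ 72.5 kips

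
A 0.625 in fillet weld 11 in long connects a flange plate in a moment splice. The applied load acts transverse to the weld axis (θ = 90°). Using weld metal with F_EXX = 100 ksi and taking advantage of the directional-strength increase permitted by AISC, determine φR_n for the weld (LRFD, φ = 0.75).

φR_n ≈ 328 kips

t_e = 0.707 × 0.625 = 0.4419 in; A_we = 0.4419 × 11 = 4.861 in².
Directional factor: 1.0 + 0.5 sin^1.5(90°) = 1.5.
F_nw = 0.6 × 100 × 1.5 = 90 ksi.
φR_n = 0.75 × 90 × 4.861 = 328.1 kips.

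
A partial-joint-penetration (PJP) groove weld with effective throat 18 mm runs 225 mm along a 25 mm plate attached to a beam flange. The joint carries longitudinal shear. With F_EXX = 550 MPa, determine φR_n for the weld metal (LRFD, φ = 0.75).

φR_n ≈ 1000 kN

Effective throat (given) t_e = 18 mm.
A_we = 18 × 225 = 4050 mm².
F_nw = 0.6 F_EXX = 330 MPa.
φR_n = 0.75 × 330 × 4050 × 10⁻³ = 1002 kN.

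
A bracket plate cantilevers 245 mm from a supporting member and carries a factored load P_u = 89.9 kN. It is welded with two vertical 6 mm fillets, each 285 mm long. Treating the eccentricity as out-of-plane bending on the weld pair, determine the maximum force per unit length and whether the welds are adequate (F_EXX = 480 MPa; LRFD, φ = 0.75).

f_max ≈ 829 N/mm; adequate

L_w = 2 × 285 = 570 mm; section modulus (unit throat) S = 2 × L²/6 = 27080 mm².
Direct shear f_v = P/L_w = 89.9×10³/570 = 157.7 N/mm.
Moment M = P × e = 89.9×10³ × 245 = 22026000 N·mm; bending f_b = M/S = 813.5 N/mm.
f_max = √(f_v² + f_b²) = √(157.7² + 813.5²) = 828.6 N/mm.
φr_n = 0.75 × 0.6 × 480 × (0.707 × 6) = 916.3 N/mm → adequate.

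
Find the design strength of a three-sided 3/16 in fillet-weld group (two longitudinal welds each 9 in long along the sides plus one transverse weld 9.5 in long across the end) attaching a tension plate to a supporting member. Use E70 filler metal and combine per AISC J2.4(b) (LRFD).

E70XX → F_EXX = 70 ksi.
t_e = 0.707 × 0.1875 = 0.1326 in.
R_nwl = 0.6 × 70 × 0.1326 × 18 = 100.2 kip (longitudinal, 2 welds).
R_nwt = 0.6 × 70 × 0.1326 × 9.5 = 52.89 kip (transverse, base value).
(i) R_nwl + R_nwt = 153.1 kip; (ii) 0.85 R_nwl + 1.5 R_nwt = 164.5 kip.
R_n = max = 164.5 kip [governs: (ii)]; φR_n = 123.4 kip.

φR_n ≈ 123 kip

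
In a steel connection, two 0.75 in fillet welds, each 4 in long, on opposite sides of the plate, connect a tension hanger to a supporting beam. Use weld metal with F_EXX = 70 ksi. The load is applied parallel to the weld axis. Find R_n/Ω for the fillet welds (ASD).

Effective throat t_e = 0.707 × 0.75 = 0.5302 in.
Total length L = 8 in; A_we = 0.5302 × 8 = 4.242 in².
F_nw = 0.6 F_EXX = 0.6 × 70 = 42 ksi.
R_n = 42 × 4.242 = 178.2 kip; R_n/Ω = 178.2/2.0 = 89.08 kip.

R_n/Ω ≈ 89.1 kip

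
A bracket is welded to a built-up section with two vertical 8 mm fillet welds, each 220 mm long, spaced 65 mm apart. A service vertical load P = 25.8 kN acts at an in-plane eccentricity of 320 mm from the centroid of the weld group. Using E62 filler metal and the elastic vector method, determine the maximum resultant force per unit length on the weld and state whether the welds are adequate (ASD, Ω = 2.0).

f_max ≈ 443 N/mm; adequate

E62XX → F_EXX = 620 MPa.
Total weld length L_w = 440 mm. Treat welds as unit-width lines.
Polar moment about centroid: J = 2[d³/12 + d(b/2)²] = 2[220³/12 + 220×32.5²] = 2239000 mm³.
Direct shear f_v = P/L_w = 25.8×10³ / 440 = 58.64 N/mm (vertical).
Torsion M = P·e = 25.8×10³ × 320 = 8256000 N·mm.
Critical point at (x, y) = (32.5, 110) from centroid. f_tx = M·y/J = 405.5 N/mm; f_ty = M·x/J = 119.8 N/mm.
Resultant f_max = √[f_tx² + (f_v + f_ty)²] = √[405.5² + (58.64 + 119.8)²] = 443.1 N/mm.
Capacity per unit length: r_n/Ω = (1/2.0) × 0.6 × 620 × (0.707 × 8) = 1052 N/mm.
443.1 ≤ 1052 → adequate.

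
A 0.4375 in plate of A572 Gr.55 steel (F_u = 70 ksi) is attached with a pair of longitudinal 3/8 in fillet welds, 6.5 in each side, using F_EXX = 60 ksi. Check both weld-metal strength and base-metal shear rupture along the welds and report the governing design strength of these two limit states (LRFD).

t_e = 0.707 × 0.375 = 0.2651 in; L = 13 in.
Weld metal: φR_n = 0.75 × 0.6 × 60 × 0.2651 × 13 = 93.06 kips.
Base metal (shear rupture): φR_n = 0.75 × 0.6 × 70 × 0.4375 × 13 = 179.2 kips.
Governing: weld metal.

φR_n ≈ 93.1 kips (weld metal governs)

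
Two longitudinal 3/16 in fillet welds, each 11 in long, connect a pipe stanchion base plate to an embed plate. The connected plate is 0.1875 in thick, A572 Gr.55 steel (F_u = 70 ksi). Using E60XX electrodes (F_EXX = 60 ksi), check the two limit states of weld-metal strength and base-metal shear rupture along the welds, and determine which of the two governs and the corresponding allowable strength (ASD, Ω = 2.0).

R_n/Ω ≈ 52.5 kips (weld metal governs)

t_e = 0.707 × 0.1875 = 0.1326 in; L = 22 in.
Weld metal: R_n/Ω = (1/2.0) × 0.6 × 60 × 0.1326 × 22 = 52.49 kips.
Base metal (shear rupture): R_n/Ω = (1/2.0) × 0.6 × 70 × 0.1875 × 22 = 86.62 kips.
Governing: weld metal.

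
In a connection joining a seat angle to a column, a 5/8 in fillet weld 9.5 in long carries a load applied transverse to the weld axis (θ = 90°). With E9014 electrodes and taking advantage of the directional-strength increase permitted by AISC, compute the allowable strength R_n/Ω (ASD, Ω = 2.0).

R_n/Ω ≈ 170 kips

E90XX → F_EXX = 90 ksi.
t_e = 0.707 × 0.625 = 0.4419 in; A_we = 0.4419 × 9.5 = 4.198 in².
Directional factor: 1.0 + 0.5 sin^1.5(90°) = 1.5.
F_nw = 0.6 × 90 × 1.5 = 81 ksi.
R_n/Ω = (81 × 4.198) / 2.0 = 170 kips.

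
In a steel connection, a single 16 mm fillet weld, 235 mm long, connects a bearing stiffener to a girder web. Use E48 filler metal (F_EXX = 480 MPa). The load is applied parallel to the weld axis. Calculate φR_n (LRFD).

φR_n ≈ 574 kN

Effective throat t_e = 0.707 × 16 = 11.31 mm.
Total length L = 235 mm; A_we = 11.31 × 235 = 2658 mm².
F_nw = 0.6 F_EXX = 0.6 × 480 = 288 MPa.
φR_n = 0.75 × 288 × 2658 × 10⁻³ = 574.2 kN.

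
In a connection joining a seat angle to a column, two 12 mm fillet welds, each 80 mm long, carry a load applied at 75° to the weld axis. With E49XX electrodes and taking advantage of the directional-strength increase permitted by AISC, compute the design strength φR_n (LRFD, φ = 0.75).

E49XX → F_EXX = 490 MPa.
t_e = 0.707 × 12 = 8.484 mm; A_we = 8.484 × 160 = 1357 mm².
Directional factor: 1.0 + 0.5 sin^1.5(75°) = 1.475.
F_nw = 0.6 × 490 × 1.475 = 433.6 MPa.
φR_n = 0.75 × 433.6 × 1357 × 10⁻³ = 441.4 kN.

φR_n ≈ 441 kN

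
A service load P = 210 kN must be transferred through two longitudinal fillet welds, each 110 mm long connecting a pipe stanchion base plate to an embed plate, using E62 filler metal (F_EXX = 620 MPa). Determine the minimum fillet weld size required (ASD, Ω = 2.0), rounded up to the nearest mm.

Total weld length L = 220 mm.
Required throat t_e = P × Ω / (0.6 F_EXX × L) = 210 × 2.0 / (0.6 × 620 × 220 × 10⁻³) = 5.132 mm.
Required leg w = t_e / 0.707 = 7.259 mm → use 8 mm.

w = 8 mm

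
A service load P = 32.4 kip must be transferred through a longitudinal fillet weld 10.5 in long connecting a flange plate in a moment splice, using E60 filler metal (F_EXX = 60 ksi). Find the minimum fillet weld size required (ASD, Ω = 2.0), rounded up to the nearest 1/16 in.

w = 1/4 in

Total weld length L = 10.5 in.
Required throat t_e = P × Ω / (0.6 F_EXX × L) = 32.4 × 2.0 / (0.6 × 60 × 10.5) = 0.1714 in.
Required leg w = t_e / 0.707 = 0.2425 in → use 1/4 in.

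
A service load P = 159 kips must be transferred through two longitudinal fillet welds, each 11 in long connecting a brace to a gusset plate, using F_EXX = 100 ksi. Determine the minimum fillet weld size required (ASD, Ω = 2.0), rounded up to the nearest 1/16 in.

Total weld length L = 22 in.
Required throat t_e = P × Ω / (0.6 F_EXX × L) = 159 × 2.0 / (0.6 × 100 × 22) = 0.2409 in.
Required leg w = t_e / 0.707 = 0.3407 in → use 3/8 in.

w = 3/8 in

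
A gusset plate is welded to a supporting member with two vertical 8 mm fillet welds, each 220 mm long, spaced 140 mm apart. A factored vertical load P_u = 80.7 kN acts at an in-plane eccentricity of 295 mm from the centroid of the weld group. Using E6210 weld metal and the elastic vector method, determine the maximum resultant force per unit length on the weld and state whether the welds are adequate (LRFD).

E62XX → F_EXX = 620 MPa.
Total weld length L_w = 440 mm. Treat welds as unit-width lines.
Polar moment about centroid: J = 2[d³/12 + d(b/2)²] = 2[220³/12 + 220×70²] = 3931000 mm³.
Direct shear f_v = P/L_w = 80.7×10³ / 440 = 183.4 N/mm (vertical).
Torsion M = P·e = 80.7×10³ × 295 = 23806000 N·mm.
Critical point at (x, y) = (70, 110) from centroid. f_tx = M·y/J = 666.2 N/mm; f_ty = M·x/J = 424 N/mm.
Resultant f_max = √[f_tx² + (f_v + f_ty)²] = √[666.2² + (183.4 + 424)²] = 901.5 N/mm.
Capacity per unit length: φr_n = 0.75 × 0.6 × 620 × (0.707 × 8) = 1578 N/mm.
901.5 ≤ 1578 → adequate.

f_max ≈ 902 N/mm; adequate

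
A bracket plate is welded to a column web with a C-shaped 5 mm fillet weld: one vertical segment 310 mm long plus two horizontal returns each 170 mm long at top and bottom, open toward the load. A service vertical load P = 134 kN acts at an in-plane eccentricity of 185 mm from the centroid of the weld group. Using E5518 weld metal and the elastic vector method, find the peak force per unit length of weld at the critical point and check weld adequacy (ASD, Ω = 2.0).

E55XX → F_EXX = 550 MPa.
Total weld length L_w = 650 mm. Treat welds as unit-width lines.
Centroid: x̄ = 2×170×85 / 650 = 44.46 mm from the vertical weld.
Polar moment about centroid: J = I_x + I_y = [310³/12 + 2×170×155²] + [310×44.46² + 2(170³/12 + 170×40.54²)] = 12640000 mm³.
Direct shear f_v = P/L_w = 134×10³ / 650 = 206.2 N/mm (vertical).
Torsion M = P·e = 134×10³ × 185 = 24790000 N·mm.
Critical point at (x, y) = (125.5, 155) from centroid. f_tx = M·y/J = 304 N/mm; f_ty = M·x/J = 246.2 N/mm.
Resultant f_max = √[f_tx² + (f_v + f_ty)²] = √[304² + (206.2 + 246.2)²] = 545 N/mm.
Capacity per unit length: r_n/Ω = (1/2.0) × 0.6 × 550 × (0.707 × 5) = 583.3 N/mm.
545 ≤ 583.3 → adequate.

f_max ≈ 545 N/mm; adequate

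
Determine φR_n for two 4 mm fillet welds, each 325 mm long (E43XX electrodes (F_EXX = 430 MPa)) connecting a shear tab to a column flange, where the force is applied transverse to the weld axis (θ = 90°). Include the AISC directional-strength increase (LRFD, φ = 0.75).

t_e = 0.707 × 4 = 2.828 mm; A_we = 2.828 × 650 = 1838 mm².
Directional factor: 1.0 + 0.5 sin^1.5(90°) = 1.5.
F_nw = 0.6 × 430 × 1.5 = 387 MPa.
φR_n = 0.75 × 387 × 1838 × 10⁻³ = 533.5 kN.

φR_n ≈ 534 kN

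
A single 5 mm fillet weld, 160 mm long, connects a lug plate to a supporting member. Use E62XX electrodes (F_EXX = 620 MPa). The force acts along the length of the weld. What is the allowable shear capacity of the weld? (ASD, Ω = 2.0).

R_n/Ω ≈ 105 kN

Effective throat t_e = 0.707 × 5 = 3.535 mm.
Total length L = 160 mm; A_we = 3.535 × 160 = 565.6 mm².
F_nw = 0.6 F_EXX = 0.6 × 620 = 372 MPa.
R_n = 372 × 565.6 × 10⁻³ = 210.4 kN; R_n/Ω = 210.4/2.0 = 105.2 kN.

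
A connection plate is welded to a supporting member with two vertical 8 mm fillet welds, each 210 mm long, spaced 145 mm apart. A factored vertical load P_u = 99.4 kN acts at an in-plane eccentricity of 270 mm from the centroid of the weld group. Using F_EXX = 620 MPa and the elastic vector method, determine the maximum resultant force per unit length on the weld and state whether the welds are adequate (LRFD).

f_max ≈ 1070 N/mm; adequate

Total weld length L_w = 420 mm. Treat welds as unit-width lines.
Polar moment about centroid: J = 2[d³/12 + d(b/2)²] = 2[210³/12 + 210×72.5²] = 3751000 mm³.
Direct shear f_v = P/L_w = 99.4×10³ / 420 = 236.7 N/mm (vertical).
Torsion M = P·e = 99.4×10³ × 270 = 26838000 N·mm.
Critical point at (x, y) = (72.5, 105) from centroid. f_tx = M·y/J = 751.2 N/mm; f_ty = M·x/J = 518.7 N/mm.
Resultant f_max = √[f_tx² + (f_v + f_ty)²] = √[751.2² + (236.7 + 518.7)²] = 1065 N/mm.
Capacity per unit length: φr_n = 0.75 × 0.6 × 620 × (0.707 × 8) = 1578 N/mm.
1065 ≤ 1578 → adequate.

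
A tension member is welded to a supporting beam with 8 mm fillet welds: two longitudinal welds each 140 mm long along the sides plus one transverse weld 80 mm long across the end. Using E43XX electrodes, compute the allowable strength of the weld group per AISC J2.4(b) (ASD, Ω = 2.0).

R_n/Ω ≈ 263 kN

E43XX → F_EXX = 430 MPa.
t_e = 0.707 × 8 = 5.656 mm.
R_nwl = 0.6 × 430 × 5.656 × 280 × 10⁻³ = 408.6 kN (longitudinal, 2 welds).
R_nwt = 0.6 × 430 × 5.656 × 80 × 10⁻³ = 116.7 kN (transverse, base value).
(i) R_nwl + R_nwt = 525.3 kN; (ii) 0.85 R_nwl + 1.5 R_nwt = 522.4 kN.
R_n = max = 525.3 kN [governs: (i)]; R_n/Ω = 262.7 kN.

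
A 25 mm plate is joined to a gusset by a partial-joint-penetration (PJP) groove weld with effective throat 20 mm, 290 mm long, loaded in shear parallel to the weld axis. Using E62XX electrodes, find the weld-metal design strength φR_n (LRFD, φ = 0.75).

E62XX → F_EXX = 620 MPa.
Effective throat (given) t_e = 20 mm.
A_we = 20 × 290 = 5800 mm².
F_nw = 0.6 F_EXX = 372 MPa.
φR_n = 0.75 × 372 × 5800 × 10⁻³ = 1618 kN.

φR_n ≈ 1620 kN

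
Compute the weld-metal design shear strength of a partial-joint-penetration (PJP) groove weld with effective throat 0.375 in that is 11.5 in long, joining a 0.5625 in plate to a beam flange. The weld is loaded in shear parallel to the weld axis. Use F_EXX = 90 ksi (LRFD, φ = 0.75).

φR_n ≈ 175 kip

Effective throat (given) t_e = 0.375 in.
A_we = 0.375 × 11.5 = 4.312 in².
F_nw = 0.6 F_EXX = 54 ksi.
φR_n = 0.75 × 54 × 4.312 = 174.7 kip.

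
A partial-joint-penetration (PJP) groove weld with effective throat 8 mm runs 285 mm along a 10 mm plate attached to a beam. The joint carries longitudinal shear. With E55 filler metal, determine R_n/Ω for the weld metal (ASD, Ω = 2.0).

E55XX → F_EXX = 550 MPa.
Effective throat (given) t_e = 8 mm.
A_we = 8 × 285 = 2280 mm².
F_nw = 0.6 F_EXX = 330 MPa.
R_n/Ω = (330 × 2280) / 2.0 × 10⁻³ = 376.2 kN.

R_n/Ω ≈ 376 kN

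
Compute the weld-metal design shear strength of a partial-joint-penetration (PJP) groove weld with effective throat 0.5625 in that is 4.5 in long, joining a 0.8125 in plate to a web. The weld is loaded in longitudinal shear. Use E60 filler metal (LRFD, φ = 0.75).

φR_n ≈ 68.3 kips

E60XX → F_EXX = 60 ksi.
Effective throat (given) t_e = 0.5625 in.
A_we = 0.5625 × 4.5 = 2.531 in².
F_nw = 0.6 F_EXX = 36 ksi.
φR_n = 0.75 × 36 × 2.531 = 68.34 kips.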